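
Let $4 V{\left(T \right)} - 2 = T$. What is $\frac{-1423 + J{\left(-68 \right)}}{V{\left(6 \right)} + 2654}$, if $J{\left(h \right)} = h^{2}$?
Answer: $\frac{3201}{2656} \approx 1.2052$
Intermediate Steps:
$V{\left(T \right)} = \frac{1}{2} + \frac{T}{4}$
$\frac{-1423 + J{\left(-68 \right)}}{V{\left(6 \right)} + 2654} = \frac{-1423 + \left(-68\right)^{2}}{\left(\frac{1}{2} + \frac{1}{4} \cdot 6\right) + 2654} = \frac{-1423 + 4624}{\left(\frac{1}{2} + \frac{3}{2}\right) + 2654} = \frac{3201}{2 + 2654} = \frac{3201}{2656}$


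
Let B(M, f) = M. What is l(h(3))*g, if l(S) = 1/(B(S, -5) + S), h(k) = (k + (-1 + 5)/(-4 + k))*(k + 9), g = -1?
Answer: 1/24 ≈ 0.041667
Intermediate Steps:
h(k) = (9 + k)*(k + 4/(-4 + k)) (h(k) = (k + 4/(-4 + k))*(9 + k) = (9 + k)*(k + 4/(-4 + k)))
l(S) = 1/(2*S) (l(S) = 1/(S + S) = 1/(2*S))
l(h(3))*g = (1/(2*(((36 + 3³ - 32*3 + 5*3²)/(-4 + 3)))))*(-1) = (1/(2*(((36 + 27 - 96 + 5*9)/(-1)))))*(-1) = (1/(2*((-(36 + 27 - 96 + 45)))))*(-1) = (1/(2*((-1*12))))*(-1) = ((½)/(-12))*(-1) = ((½)*(-1/12))*(-1) = -1/24*(-1) = 1/24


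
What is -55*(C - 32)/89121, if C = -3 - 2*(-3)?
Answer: 1595/89121 ≈ 0.017897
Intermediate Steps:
C = 3 (C = -3 + 6 = 3)
-55*(C - 32)/89121 = -55*(3 - 32)/89121 = -55*(-29)*(1/89121) = 1595*(1/89121) = 1595/89121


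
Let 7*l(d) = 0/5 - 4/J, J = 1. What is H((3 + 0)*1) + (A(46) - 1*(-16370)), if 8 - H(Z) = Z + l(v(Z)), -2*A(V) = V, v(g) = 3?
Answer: 114468/7 ≈ 16353.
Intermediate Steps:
A(V) = -V/2
l(d) = -4/7 (l(d) = (0/5 - 4/1)/7 = (0*(⅕) - 4*1)/7 = (0 - 4)/7 = (⅐)*(-4) = -4/7)
H(Z) = 60/7 - Z (H(Z) = 8 - (Z - 4/7) = 8 - (-4/7 + Z) = 8 + (4/7 - Z) = 60/7 - Z)
H((3 + 0)*1) + (A(46) - 1*(-16370)) = (60/7 - (3 + 0)) + (-½*46 - 1*(-16370)) = (60/7 - 3) + (-23 + 16370) = (60/7 - 1*3) + 16347 = (60/7 - 3) + 16347 = 39/7 + 16347 = 114468/7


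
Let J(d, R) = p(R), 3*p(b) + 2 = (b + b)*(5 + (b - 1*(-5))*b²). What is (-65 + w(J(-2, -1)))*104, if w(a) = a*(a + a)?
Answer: 22360/9 ≈ 2484.4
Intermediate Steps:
p(b) = -⅔ + 2*b*(5 + b²*(5 + b))/3 (p(b) = -⅔ + ((b + b)*(5 + (b - 1*(-5))*b²))/3 = -⅔ + ((2*b)*(5 + (b + 5)*b²))/3 = -⅔ + ((2*b)*(5 + (5 + b)*b²))/3 = -⅔ + ((2*b)*(5 + b²*(5 + b)))/3 = -⅔ + (2*b*(5 + b²*(5 + b)))/3 = -⅔ + 2*b*(5 + b²*(5 + b))/3)
J(d, R) = -⅔ + 2*R⁴/3 + 10*R/3 + 10*R³/3
w(a) = 2*a² (w(a) = a*(2*a) = 2*a²)
(-65 + w(J(-2, -1)))*104 = (-65 + 2*(-⅔ + (⅔)*(-1)⁴ + (10/3)*(-1) + (10/3)*(-1)³)²)*104 = (-65 + 2*(-⅔ + (⅔)*1 - 10/3 + (10/3)*(-1))²)*104 = (-65 + 2*(-⅔ + ⅔ - 10/3 - 10/3)²)*104 = (-65 + 2*(-20/3)²)*104 = (-65 + 2*(400/9))*104 = (-65 + 800/9)*104 = (215/9)*104 = 22360/9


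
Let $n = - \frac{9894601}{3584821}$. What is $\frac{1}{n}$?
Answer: $- \frac{3584821}{9894601} \approx -0.3623$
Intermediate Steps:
$n = - \frac{9894601}{3584821}$ ($n = \left(-9894601\right) \frac{1}{3584821} = - \frac{9894601}{3584821} \approx -2.7601$)
$\frac{1}{n} = \frac{1}{- \frac{9894601}{3584821}} = - \frac{3584821}{9894601}$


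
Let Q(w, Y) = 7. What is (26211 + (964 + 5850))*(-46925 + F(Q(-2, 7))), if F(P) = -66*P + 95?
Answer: -1561818300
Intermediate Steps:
F(P) = 95 - 66*P
(26211 + (964 + 5850))*(-46925 + F(Q(-2, 7))) = (26211 + (964 + 5850))*(-46925 + (95 - 66*7)) = (26211 + 6814)*(-46925 + (95 - 462)) = 33025*(-46925 - 367) = 33025*(-47292) = -1561818300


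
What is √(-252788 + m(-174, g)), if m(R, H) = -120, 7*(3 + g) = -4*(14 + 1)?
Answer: 2*I*√63227 ≈ 502.9*I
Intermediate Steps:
g = -81/7 (g = -3 + (-4*(14 + 1))/7 = -3 + (-4*15)/7 = -3 + (⅐)*(-60) = -3 - 60/7 = -81/7 ≈ -11.571)
√(-252788 + m(-174, g)) = √(-252788 - 120) = √(-252908) = 2*I*√63227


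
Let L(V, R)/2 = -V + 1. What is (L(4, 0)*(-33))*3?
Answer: 594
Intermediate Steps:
L(V, R) = 2 - 2*V (L(V, R) = 2*(-V + 1) = 2*(1 - V) = 2 - 2*V)
(L(4, 0)*(-33))*3 = ((2 - 2*4)*(-33))*3 = ((2 - 8)*(-33))*3 = -6*(-33)*3 = 198*3 = 594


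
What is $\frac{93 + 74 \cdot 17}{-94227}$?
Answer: $- \frac{193}{13461} \approx -0.014338$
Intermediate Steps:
$\frac{93 + 74 \cdot 17}{-94227} = \left(93 + 1258\right) \left(- \frac{1}{94227}\right) = 1351 \left(- \frac{1}{94227}\right) = - \frac{193}{13461}$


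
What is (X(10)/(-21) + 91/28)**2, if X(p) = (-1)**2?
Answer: 72361/7056 ≈ 10.255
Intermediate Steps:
X(p) = 1
(X(10)/(-21) + 91/28)**2 = (1/(-21) + 91/28)**2 = (1*(-1/21) + 91*(1/28))**2 = (-1/21 + 13/4)**2 = (269/84)**2 = 72361/7056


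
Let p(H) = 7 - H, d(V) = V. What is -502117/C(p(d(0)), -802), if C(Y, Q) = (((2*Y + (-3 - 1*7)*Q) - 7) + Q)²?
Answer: -502117/52200625 ≈ -0.0096190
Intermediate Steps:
C(Y, Q) = (-7 - 9*Q + 2*Y)² (C(Y, Q) = (((2*Y + (-3 - 7)*Q) - 7) + Q)² = (((2*Y - 10*Q) - 7) + Q)² = (((-10*Q + 2*Y) - 7) + Q)² = ((-7 - 10*Q + 2*Y) + Q)² = (-7 - 9*Q + 2*Y)²)
-502117/C(p(d(0)), -802) = -502117/(7 - 2*(7 - 1*0) + 9*(-802))² = -502117/(7 - 2*(7 + 0) - 7218)² = -502117/(7 - 2*7 - 7218)² = -502117/(7 - 14 - 7218)² = -502117/((-7225)²) = -502117/52200625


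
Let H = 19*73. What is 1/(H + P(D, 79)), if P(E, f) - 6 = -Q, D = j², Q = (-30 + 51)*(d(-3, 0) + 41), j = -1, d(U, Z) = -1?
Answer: 1/553 ≈ 0.0018083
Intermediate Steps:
H = 1387
Q = 840 (Q = (-30 + 51)*(-1 + 41) = 21*40 = 840)
D = 1 (D = (-1)² = 1)
P(E, f) = -834 (P(E, f) = 6 - 1*840 = 6 - 840 = -834)
1/(H + P(D, 79)) = 1/(1387 - 834) = 1/553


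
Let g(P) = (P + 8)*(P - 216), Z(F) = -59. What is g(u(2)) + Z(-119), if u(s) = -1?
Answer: -1578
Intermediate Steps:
g(P) = (-216 + P)*(8 + P) (g(P) = (8 + P)*(-216 + P) = (-216 + P)*(8 + P))
g(u(2)) + Z(-119) = (-1728 + (-1)² - 208*(-1)) - 59 = (-1728 + 1 + 208) - 59 = -1519 - 59 = -1578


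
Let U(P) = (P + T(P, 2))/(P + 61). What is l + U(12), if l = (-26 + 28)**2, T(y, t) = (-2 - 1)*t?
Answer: 298/73 ≈ 4.0822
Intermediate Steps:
T(y, t) = -3*t
l = 4 (l = 2**2 = 4)
U(P) = (-6 + P)/(61 + P) (U(P) = (P - 3*2)/(P + 61) = (P - 6)/(61 + P) = (-6 + P)/(61 + P))
l + U(12) = 4 + (-6 + 12)/(61 + 12) = 4 + 6/73 = 298/73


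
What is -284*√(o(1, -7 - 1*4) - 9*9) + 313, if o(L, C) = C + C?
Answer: 313 - 284*I*√103 ≈ 313.0 - 2882.3*I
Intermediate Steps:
o(L, C) = 2*C
-284*√(o(1, -7 - 1*4) - 9*9) + 313 = -284*√(2*(-7 - 1*4) - 9*9) + 313 = -284*√(2*(-7 - 4) - 81) + 313 = -284*√(2*(-11) - 81) + 313 = -284*√(-22 - 81) + 313 = -284*I*√103 + 313 = 313 - 284*I*√103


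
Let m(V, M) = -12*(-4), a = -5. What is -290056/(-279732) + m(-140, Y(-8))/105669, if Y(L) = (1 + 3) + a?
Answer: 283919950/273694451 ≈ 1.0374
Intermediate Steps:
Y(L) = -1 (Y(L) = (1 + 3) - 5 = 4 - 5 = -1)
m(V, M) = 48
-290056/(-279732) + m(-140, Y(-8))/105669 = -290056/(-279732) + 48/105669 = -290056*(-1/279732) + 48*(1/105669) = 72514/69933 + 16/35223 = 283919950/273694451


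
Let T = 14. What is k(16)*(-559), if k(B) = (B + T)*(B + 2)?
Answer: -301860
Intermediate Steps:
k(B) = (2 + B)*(14 + B) (k(B) = (B + 14)*(B + 2) = (14 + B)*(2 + B) = (2 + B)*(14 + B))
k(16)*(-559) = (28 + 16**2 + 16*16)*(-559) = (28 + 256 + 256)*(-559) = 540*(-559) = -301860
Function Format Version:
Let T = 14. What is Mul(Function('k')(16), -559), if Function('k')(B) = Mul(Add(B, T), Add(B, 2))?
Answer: -301860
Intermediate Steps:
Function('k')(B) = Mul(Add(2, B), Add(14, B)) (Function('k')(B) = Mul(Add(B, 14), Add(B, 2)) = Mul(Add(14, B), Add(2, B)) = Mul(Add(2, B), Add(14, B)))
Mul(Function('k')(16), -559) = Mul(Add(28, Pow(16, 2), Mul(16, 16)), -559) = Mul(Add(28, 256, 256), -559) = Mul(540, -559) = -301860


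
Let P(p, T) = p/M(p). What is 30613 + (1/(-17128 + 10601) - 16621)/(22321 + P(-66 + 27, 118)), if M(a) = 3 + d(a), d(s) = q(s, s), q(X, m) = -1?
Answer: 8911955337217/291123781 ≈ 30612.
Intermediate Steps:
d(s) = -1
M(a) = 2 (M(a) = 3 - 1 = 2)
P(p, T) = p/2
30613 + (1/(-17128 + 10601) - 16621)/(22321 + P(-66 + 27, 118)) = 30613 + (1/(-17128 + 10601) - 16621)/(22321 + (-66 + 27)/2) = 30613 + (1/(-6527) - 16621)/(22321 + (1/2)*(-39)) = 30613 + (-1/6527 - 16621)/(22321 - 39/2) = 30613 - 108485268/(6527*44603/2) = 30613 - 108485268/6527*2/44603 = 30613 - 216970536/291123781 = 8911955337217/291123781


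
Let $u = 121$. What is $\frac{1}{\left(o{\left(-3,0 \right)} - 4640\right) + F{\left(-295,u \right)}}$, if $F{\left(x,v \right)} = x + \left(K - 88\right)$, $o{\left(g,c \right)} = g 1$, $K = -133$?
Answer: $- \frac{1}{5159} \approx -0.00019384$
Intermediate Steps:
$o{\left(g,c \right)} = g$
$F{\left(x,v \right)} = -221 + x$ ($F{\left(x,v \right)} = x - 221 = -221 + x$)
$\frac{1}{\left(o{\left(-3,0 \right)} - 4640\right) + F{\left(-295,u \right)}} = \frac{1}{\left(-3 - 4640\right) - 516} = \frac{1}{-4643 - 516} = \frac{1}{-5159} = - \frac{1}{5159}$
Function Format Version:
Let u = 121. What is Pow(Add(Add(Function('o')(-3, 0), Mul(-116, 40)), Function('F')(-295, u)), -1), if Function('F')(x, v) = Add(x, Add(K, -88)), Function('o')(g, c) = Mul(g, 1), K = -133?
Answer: Rational(-1, 5159) ≈ -0.00019384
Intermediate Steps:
Function('o')(g, c) = g
Function('F')(x, v) = Add(-221, x) (Function('F')(x, v) = Add(x, Add(-133, -88)) = Add(x, -221) = Add(-221, x))
Pow(Add(Add(Function('o')(-3, 0), Mul(-116, 40)), Function('F')(-295, u)), -1) = Pow(Add(Add(-3, Mul(-116, 40)), Add(-221, -295)), -1) = Pow(Add(Add(-3, -4640), -516), -1) = Pow(Add(-4643, -516), -1) = Pow(-5159, -1) = Rational(-1, 5159)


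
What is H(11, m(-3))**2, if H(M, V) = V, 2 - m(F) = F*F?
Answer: 49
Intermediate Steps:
m(F) = 2 - F**2 (m(F) = 2 - F*F = 2 - F**2)
H(11, m(-3))**2 = (2 - 1*(-3)**2)**2 = (2 - 1*9)**2 = (2 - 9)**2 = (-7)**2 = 49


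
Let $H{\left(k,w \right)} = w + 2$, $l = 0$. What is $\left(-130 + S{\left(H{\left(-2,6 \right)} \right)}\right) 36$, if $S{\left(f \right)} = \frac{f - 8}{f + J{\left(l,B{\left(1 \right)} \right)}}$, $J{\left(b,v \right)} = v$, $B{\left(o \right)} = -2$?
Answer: $-4680$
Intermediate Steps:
$H{\left(k,w \right)} = 2 + w$
$S{\left(f \right)} = \frac{-8 + f}{-2 + f}$ ($S{\left(f \right)} = \frac{f - 8}{f - 2} = \frac{-8 + f}{-2 + f}$)
$\left(-130 + S{\left(H{\left(-2,6 \right)} \right)}\right) 36 = \left(-130 + \frac{-8 + \left(2 + 6\right)}{-2 + \left(2 + 6\right)}\right) 36 = \left(-130 + \frac{-8 + 8}{-2 + 8}\right) 36 = \left(-130 + \frac{1}{6} \cdot 0\right) 36 = \left(-130 + 0\right) 36 = \left(-130\right) 36 = -4680$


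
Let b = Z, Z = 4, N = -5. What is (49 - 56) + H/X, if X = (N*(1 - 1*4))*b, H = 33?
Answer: -129/20 ≈ -6.4500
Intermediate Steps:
b = 4
X = 60 (X = -5*(1 - 1*4)*4 = -5*(1 - 4)*4 = -5*(-3)*4 = 15*4 = 60)
(49 - 56) + H/X = (49 - 56) + 33/60 = -7 + (1/60)*33 = -7 + 11/20 = -129/20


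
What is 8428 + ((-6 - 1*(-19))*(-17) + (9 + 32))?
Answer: 8248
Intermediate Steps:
8428 + ((-6 - 1*(-19))*(-17) + (9 + 32)) = 8428 + ((-6 + 19)*(-17) + 41) = 8428 + (13*(-17) + 41) = 8428 + (-221 + 41) = 8428 - 180 = 8248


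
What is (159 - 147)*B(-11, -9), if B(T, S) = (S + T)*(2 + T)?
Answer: 2160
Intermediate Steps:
B(T, S) = (2 + T)*(S + T)
(159 - 147)*B(-11, -9) = (159 - 147)*((-11)² + 2*(-9) + 2*(-11) - 9*(-11)) = 12*(121 - 18 - 22 + 99) = 12*180 = 2160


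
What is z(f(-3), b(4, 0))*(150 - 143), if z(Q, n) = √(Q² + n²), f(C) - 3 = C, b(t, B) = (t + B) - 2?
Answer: 14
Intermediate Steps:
b(t, B) = -2 + B + t (b(t, B) = (B + t) - 2 = -2 + B + t)
f(C) = 3 + C
z(f(-3), b(4, 0))*(150 - 143) = √((3 - 3)² + (-2 + 0 + 4)²)*(150 - 143) = √(0² + 2²)*7 = √(0 + 4)*7 = √4*7 = 2*7 = 14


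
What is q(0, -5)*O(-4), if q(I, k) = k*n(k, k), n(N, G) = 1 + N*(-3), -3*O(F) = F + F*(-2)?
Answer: 320/3 ≈ 106.67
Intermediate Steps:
O(F) = F/3 (O(F) = -(F + F*(-2))/3 = -(F - 2*F)/3 = -(-1)*F/3 = F/3)
n(N, G) = 1 - 3*N
q(I, k) = k*(1 - 3*k)
q(0, -5)*O(-4) = (-5*(1 - 3*(-5)))*((⅓)*(-4)) = -5*(1 + 15)*(-4/3) = -5*16*(-4/3) = -80*(-4/3) = 320/3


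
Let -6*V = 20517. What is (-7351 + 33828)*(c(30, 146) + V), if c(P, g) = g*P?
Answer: 50862317/2 ≈ 2.5431e+7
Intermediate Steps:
V = -6839/2 (V = -1/6*20517 = -6839/2 ≈ -3419.5)
c(P, g) = P*g
(-7351 + 33828)*(c(30, 146) + V) = (-7351 + 33828)*(30*146 - 6839/2) = 26477*(4380 - 6839/2) = 26477*(1921/2) = 50862317/2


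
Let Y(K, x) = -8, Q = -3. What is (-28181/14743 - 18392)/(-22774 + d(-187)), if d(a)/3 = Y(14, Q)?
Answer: 271181437/336110914 ≈ 0.80682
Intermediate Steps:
d(a) = -24 (d(a) = 3*(-8) = -24)
(-28181/14743 - 18392)/(-22774 + d(-187)) = (-28181/14743 - 18392)/(-22774 - 24) = (-28181*1/14743 - 18392)/(-22798) = (-28181/14743 - 18392)*(-1/22798) = -271181437/14743*(-1/22798) = 271181437/336110914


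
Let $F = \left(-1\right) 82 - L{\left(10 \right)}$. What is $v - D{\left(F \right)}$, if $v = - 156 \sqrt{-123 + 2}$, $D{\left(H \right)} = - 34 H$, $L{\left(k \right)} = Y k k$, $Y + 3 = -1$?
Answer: $10812 - 1716 i \approx 10812.0 - 1716.0 i$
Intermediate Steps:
$Y = -4$ ($Y = -3 - 1 = -4$)
$L{\left(k \right)} = - 4 k^{2}$ ($L{\left(k \right)} = - 4 k k = - 4 k^{2}$)
$F = 318$ ($F = \left(-1\right) 82 - - 4 \cdot 10^{2} = -82 - \left(-4\right) 100 = -82 - -400 = -82 + 400 = 318$)
$v = - 1716 i$ ($v = - 156 \sqrt{-121} = - 156 \cdot 11 i = - 1716 i \approx - 1716.0 i$)
$v - D{\left(F \right)} = - 1716 i - \left(-34\right) 318 = - 1716 i - -10812 = - 1716 i + 10812 = 10812 - 1716 i$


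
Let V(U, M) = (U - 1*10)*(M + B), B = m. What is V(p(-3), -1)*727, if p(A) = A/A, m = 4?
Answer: -19629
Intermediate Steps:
p(A) = 1
B = 4
V(U, M) = (-10 + U)*(4 + M) (V(U, M) = (U - 1*10)*(M + 4) = (U - 10)*(4 + M) = (-10 + U)*(4 + M))
V(p(-3), -1)*727 = (-40 - 10*(-1) + 4*1 - 1*1)*727 = (-40 + 10 + 4 - 1)*727 = -27*727 = -19629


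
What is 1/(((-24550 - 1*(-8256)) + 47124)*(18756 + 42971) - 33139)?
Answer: 1/1903010271 ≈ 5.2548e-10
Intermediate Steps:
1/(((-24550 - 1*(-8256)) + 47124)*(18756 + 42971) - 33139) = 1/(((-24550 + 8256) + 47124)*61727 - 33139) = 1/((-16294 + 47124)*61727 - 33139) = 1/(30830*61727 - 33139) = 1/(1903043410 - 33139) = 1/1903010271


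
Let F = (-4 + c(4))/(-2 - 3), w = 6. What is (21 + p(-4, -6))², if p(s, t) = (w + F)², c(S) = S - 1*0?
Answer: 3249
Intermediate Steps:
c(S) = S (c(S) = S + 0 = S)
F = 0 (F = (-4 + 4)/(-2 - 3) = 0/(-5) = 0*(-⅕) = 0)
p(s, t) = 36 (p(s, t) = (6 + 0)² = 6² = 36)
(21 + p(-4, -6))² = (21 + 36)² = 57² = 3249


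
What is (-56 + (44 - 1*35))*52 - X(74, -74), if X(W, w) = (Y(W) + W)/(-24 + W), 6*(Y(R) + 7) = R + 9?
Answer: -146737/60 ≈ -2445.6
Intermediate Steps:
Y(R) = -11/2 + R/6 (Y(R) = -7 + (R + 9)/6 = -7 + (9 + R)/6 = -7 + (3/2 + R/6) = -11/2 + R/6)
X(W, w) = (-11/2 + 7*W/6)/(-24 + W) (X(W, w) = ((-11/2 + W/6) + W)/(-24 + W) = (-11/2 + 7*W/6)/(-24 + W))
(-56 + (44 - 1*35))*52 - X(74, -74) = (-56 + (44 - 1*35))*52 - (-33 + 7*74)/(6*(-24 + 74)) = (-56 + (44 - 35))*52 - (-33 + 518)/(6*50) = (-56 + 9)*52 - 485/(6*50) = -47*52 - 1*97/60 = -2444 - 97/60 = -146737/60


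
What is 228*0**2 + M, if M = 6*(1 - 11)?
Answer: -60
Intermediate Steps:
M = -60 (M = 6*(-10) = -60)
228*0**2 + M = 228*0**2 - 60 = 228*0 - 60 = 0 - 60 = -60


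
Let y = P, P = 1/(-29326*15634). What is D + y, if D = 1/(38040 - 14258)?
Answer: 20839041/495619781404 ≈ 4.2046e-5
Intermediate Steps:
P = -1/458482684 (P = -1/29326*1/15634 = -1/458482684 ≈ -2.1811e-9)
y = -1/458482684 ≈ -2.1811e-9
D = 1/23782 ≈ 4.2049e-5
D + y = 1/23782 - 1/458482684 = 20839041/495619781404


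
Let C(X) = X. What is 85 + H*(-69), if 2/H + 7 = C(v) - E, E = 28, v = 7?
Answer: 1259/14 ≈ 89.929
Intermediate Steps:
H = -1/14 (H = 2/(-7 + (7 - 1*28)) = 2/(-7 + (7 - 28)) = 2/(-7 - 21) = 2/(-28) = 2*(-1/28) = -1/14 ≈ -0.071429)
85 + H*(-69) = 85 - 1/14*(-69) = 85 + 69/14 = 1259/14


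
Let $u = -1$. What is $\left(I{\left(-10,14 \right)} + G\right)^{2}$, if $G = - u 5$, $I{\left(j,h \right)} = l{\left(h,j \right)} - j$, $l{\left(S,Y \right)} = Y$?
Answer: $25$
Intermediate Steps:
$I{\left(j,h \right)} = 0$ ($I{\left(j,h \right)} = j - j = 0$)
$G = 5$ ($G = \left(-1\right) \left(-1\right) 5 = 1 \cdot 5 = 5$)
$\left(I{\left(-10,14 \right)} + G\right)^{2} = \left(0 + 5\right)^{2} = 5^{2} = 25$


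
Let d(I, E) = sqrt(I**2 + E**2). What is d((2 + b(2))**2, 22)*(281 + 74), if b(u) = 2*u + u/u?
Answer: 355*sqrt(2885) ≈ 19068.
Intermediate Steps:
b(u) = 1 + 2*u (b(u) = 2*u + 1 = 1 + 2*u)
d(I, E) = sqrt(E**2 + I**2)
d((2 + b(2))**2, 22)*(281 + 74) = sqrt(22**2 + ((2 + (1 + 2*2))**2)**2)*(281 + 74) = sqrt(484 + ((2 + (1 + 4))**2)**2)*355 = sqrt(484 + ((2 + 5)**2)**2)*355 = sqrt(484 + (7**2)**2)*355 = sqrt(484 + 49**2)*355 = sqrt(484 + 2401)*355 = sqrt(2885)*355 = 355*sqrt(2885)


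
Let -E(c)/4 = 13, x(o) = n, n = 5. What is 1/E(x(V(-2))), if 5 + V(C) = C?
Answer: -1/52 ≈ -0.019231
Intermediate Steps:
V(C) = -5 + C
x(o) = 5
E(c) = -52 (E(c) = -4*13 = -52)
1/E(x(V(-2))) = 1/(-52) = -1/52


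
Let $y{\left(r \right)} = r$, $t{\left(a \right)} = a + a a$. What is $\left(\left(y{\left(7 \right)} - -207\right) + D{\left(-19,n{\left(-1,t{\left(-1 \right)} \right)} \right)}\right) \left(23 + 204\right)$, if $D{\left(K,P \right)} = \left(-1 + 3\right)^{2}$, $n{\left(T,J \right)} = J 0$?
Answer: $49486$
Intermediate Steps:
$t{\left(a \right)} = a + a^{2}$
$n{\left(T,J \right)} = 0$
$D{\left(K,P \right)} = 4$ ($D{\left(K,P \right)} = 2^{2} = 4$)
$\left(\left(y{\left(7 \right)} - -207\right) + D{\left(-19,n{\left(-1,t{\left(-1 \right)} \right)} \right)}\right) \left(23 + 204\right) = \left(\left(7 - -207\right) + 4\right) \left(23 + 204\right) = \left(\left(7 + 207\right) + 4\right) 227 = \left(214 + 4\right) 227 = 218 \cdot 227 = 49486$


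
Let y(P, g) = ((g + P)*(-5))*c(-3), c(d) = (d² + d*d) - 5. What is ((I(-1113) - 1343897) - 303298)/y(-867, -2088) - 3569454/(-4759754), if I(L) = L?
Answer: -1193322953197/152371624925 ≈ -7.8317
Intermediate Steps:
c(d) = -5 + 2*d² (c(d) = (d² + d²) - 5 = 2*d² - 5 = -5 + 2*d²)
y(P, g) = -65*P - 65*g (y(P, g) = ((g + P)*(-5))*(-5 + 2*(-3)²) = ((P + g)*(-5))*(-5 + 2*9) = (-5*P - 5*g)*(-5 + 18) = (-5*P - 5*g)*13 = -65*P - 65*g)
((I(-1113) - 1343897) - 303298)/y(-867, -2088) - 3569454/(-4759754) = ((-1113 - 1343897) - 303298)/(-65*(-867) - 65*(-2088)) - 3569454/(-4759754) = (-1345010 - 303298)/(56355 + 135720) - 3569454*(-1/4759754) = -1648308/192075 + 1784727/2379877 = -1648308*1/192075 + 1784727/2379877 = -549436/64025 + 1784727/2379877 = -1193322953197/152371624925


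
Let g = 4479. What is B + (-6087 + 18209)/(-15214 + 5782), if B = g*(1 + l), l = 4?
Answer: 105608759/4716 ≈ 22394.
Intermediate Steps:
B = 22395 (B = 4479*(1 + 4) = 4479*5 = 22395)
B + (-6087 + 18209)/(-15214 + 5782) = 22395 + (-6087 + 18209)/(-15214 + 5782) = 22395 + 12122/(-9432) = 22395 + 12122*(-1/9432) = 22395 - 6061/4716 = 105608759/4716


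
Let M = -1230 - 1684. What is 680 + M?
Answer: -2234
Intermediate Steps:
M = -2914
680 + M = 680 - 2914 = -2234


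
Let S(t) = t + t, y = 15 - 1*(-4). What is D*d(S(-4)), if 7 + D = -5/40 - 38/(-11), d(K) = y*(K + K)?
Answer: 12274/11 ≈ 1115.8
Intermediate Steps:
y = 19 (y = 15 + 4 = 19)
S(t) = 2*t
d(K) = 38*K (d(K) = 19*(K + K) = 19*(2*K) = 38*K)
D = -323/88 (D = -7 + (-5/40 - 38/(-11)) = -7 + (-5*1/40 - 38*(-1/11)) = -7 + (-⅛ + 38/11) = -7 + 293/88 = -323/88 ≈ -3.6705)
D*d(S(-4)) = -6137*2*(-4)/44 = -6137*(-8)/44 = -323/88*(-304) = 12274/11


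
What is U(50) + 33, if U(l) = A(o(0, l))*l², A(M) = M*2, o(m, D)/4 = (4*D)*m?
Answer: 33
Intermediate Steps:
o(m, D) = 16*D*m (o(m, D) = 4*((4*D)*m) = 4*(4*D*m) = 16*D*m)
A(M) = 2*M
U(l) = 0 (U(l) = (2*(16*l*0))*l² = (2*0)*l² = 0*l² = 0)
U(50) + 33 = 0 + 33 = 33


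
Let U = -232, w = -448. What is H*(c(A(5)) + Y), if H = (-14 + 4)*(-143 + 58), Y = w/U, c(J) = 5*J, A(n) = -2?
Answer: -198900/29 ≈ -6858.6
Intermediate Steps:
Y = 56/29 (Y = -448/(-232) = -448*(-1/232) = 56/29 ≈ 1.9310)
H = 850 (H = -10*(-85) = 850)
H*(c(A(5)) + Y) = 850*(5*(-2) + 56/29) = 850*(-10 + 56/29) = 850*(-234/29) = -198900/29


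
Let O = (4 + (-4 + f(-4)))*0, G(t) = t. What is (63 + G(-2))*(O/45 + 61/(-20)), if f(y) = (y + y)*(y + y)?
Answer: -3721/20 ≈ -186.05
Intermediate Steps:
f(y) = 4*y² (f(y) = (2*y)*(2*y) = 4*y²)
O = 0 (O = (4 + (-4 + 4*(-4)²))*0 = (4 + (-4 + 4*16))*0 = (4 + (-4 + 64))*0 = (4 + 60)*0 = 64*0 = 0)
(63 + G(-2))*(O/45 + 61/(-20)) = (63 - 2)*(0/45 + 61/(-20)) = 61*(0*(1/45) + 61*(-1/20)) = 61*(0 - 61/20) = 61*(-61/20) = -3721/20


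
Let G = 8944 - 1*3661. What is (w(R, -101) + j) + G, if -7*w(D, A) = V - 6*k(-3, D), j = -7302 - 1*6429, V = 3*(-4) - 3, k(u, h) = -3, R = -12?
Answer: -59139/7 ≈ -8448.4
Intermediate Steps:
V = -15 (V = -12 - 3 = -15)
j = -13731 (j = -7302 - 6429 = -13731)
w(D, A) = -3/7 (w(D, A) = -(-15 - 6*(-3))/7 = -(-15 + 18)/7 = -⅐*3 = -3/7)
G = 5283 (G = 8944 - 3661 = 5283)
(w(R, -101) + j) + G = (-3/7 - 13731) + 5283 = -96120/7 + 5283 = -59139/7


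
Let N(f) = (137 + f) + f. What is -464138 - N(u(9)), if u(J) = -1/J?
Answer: -4178473/9 ≈ -4.6428e+5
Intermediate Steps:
N(f) = 137 + 2*f
-464138 - N(u(9)) = -464138 - (137 + 2*(-1/9)) = -464138 - (137 - 2/9) = -464138 - 1*1231/9 = -464138 - 1231/9 = -4178473/9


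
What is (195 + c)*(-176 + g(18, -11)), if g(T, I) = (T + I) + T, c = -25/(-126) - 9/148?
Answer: -274738913/9324 ≈ -29466.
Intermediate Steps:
c = 1283/9324 (c = -25*(-1/126) - 9*1/148 = 25/126 - 9/148 = 1283/9324 ≈ 0.13760)
g(T, I) = I + 2*T (g(T, I) = (I + T) + T = I + 2*T)
(195 + c)*(-176 + g(18, -11)) = (195 + 1283/9324)*(-176 + (-11 + 2*18)) = 1819463*(-176 + (-11 + 36))/9324 = 1819463*(-176 + 25)/9324 = (1819463/9324)*(-151) = -274738913/9324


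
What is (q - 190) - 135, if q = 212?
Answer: -113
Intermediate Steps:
(q - 190) - 135 = (212 - 190) - 135 = 22 - 135 = -113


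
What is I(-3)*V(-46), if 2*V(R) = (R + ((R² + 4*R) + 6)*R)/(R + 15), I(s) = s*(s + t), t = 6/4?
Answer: 401373/62 ≈ 6473.8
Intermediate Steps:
t = 3/2 (t = 6*(¼) = 3/2 ≈ 1.5000)
I(s) = s*(3/2 + s) (I(s) = s*(s + 3/2) = s*(3/2 + s))
V(R) = (R + R*(6 + R² + 4*R))/(2*(15 + R)) (V(R) = ((R + ((R² + 4*R) + 6)*R)/(R + 15))/2 = ((R + (6 + R² + 4*R)*R)/(15 + R))/2 = ((R + R*(6 + R² + 4*R))/(15 + R))/2 = (R + R*(6 + R² + 4*R))/(2*(15 + R)))
I(-3)*V(-46) = ((½)*(-3)*(3 + 2*(-3)))*((½)*(-46)*(7 + (-46)² + 4*(-46))/(15 - 46)) = ((½)*(-3)*(3 - 6))*((½)*(-46)*(7 + 2116 - 184)/(-31)) = ((½)*(-3)*(-3))*((½)*(-46)*(-1/31)*1939) = (9/2)*(44597/31) = 401373/62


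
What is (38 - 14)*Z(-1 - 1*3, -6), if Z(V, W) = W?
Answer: -144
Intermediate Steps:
(38 - 14)*Z(-1 - 1*3, -6) = (38 - 14)*(-6) = 24*(-6) = -144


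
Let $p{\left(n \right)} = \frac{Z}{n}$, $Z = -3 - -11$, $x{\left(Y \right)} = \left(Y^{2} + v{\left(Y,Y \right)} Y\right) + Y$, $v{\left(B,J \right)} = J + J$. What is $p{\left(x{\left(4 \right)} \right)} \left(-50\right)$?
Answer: $- \frac{100}{13} \approx -7.6923$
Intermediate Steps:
$v{\left(B,J \right)} = 2 J$
$x{\left(Y \right)} = Y + 3 Y^{2}$ ($x{\left(Y \right)} = \left(Y^{2} + 2 Y Y\right) + Y = \left(Y^{2} + 2 Y^{2}\right) + Y = 3 Y^{2} + Y = Y + 3 Y^{2}$)
$Z = 8$ ($Z = -3 + 11 = 8$)
$p{\left(n \right)} = \frac{8}{n}$
$p{\left(x{\left(4 \right)} \right)} \left(-50\right) = \frac{8}{4 \left(1 + 3 \cdot 4\right)} \left(-50\right) = \frac{8}{4 \left(1 + 12\right)} \left(-50\right) = \frac{8}{4 \cdot 13} \left(-50\right) = \frac{8}{52} \left(-50\right) = 8 \cdot \frac{1}{52} \left(-50\right) = \frac{2}{13} \left(-50\right) = - \frac{100}{13}$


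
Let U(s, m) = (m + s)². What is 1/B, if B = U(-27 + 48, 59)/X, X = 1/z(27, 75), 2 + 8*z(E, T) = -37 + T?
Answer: 1/28800 ≈ 3.4722e-5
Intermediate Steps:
z(E, T) = -39/8 + T/8 (z(E, T) = -¼ + (-37 + T)/8 = -¼ + (-37/8 + T/8) = -39/8 + T/8)
X = 2/9 (X = 1/(-39/8 + (⅛)*75) = 1/(-39/8 + 75/8) = 1/(9/2) = 2/9 ≈ 0.22222)
B = 28800 (B = (59 + (-27 + 48))²/(2/9) = (59 + 21)²*(9/2) = 80²*(9/2) = 6400*(9/2) = 28800)
1/B = 1/28800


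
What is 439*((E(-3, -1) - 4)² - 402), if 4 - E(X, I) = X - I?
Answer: -174722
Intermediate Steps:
E(X, I) = 4 + I - X (E(X, I) = 4 - (X - I) = 4 + (I - X) = 4 + I - X)
439*((E(-3, -1) - 4)² - 402) = 439*(((4 - 1 - 1*(-3)) - 4)² - 402) = 439*(((4 - 1 + 3) - 4)² - 402) = 439*((6 - 4)² - 402) = 439*(2² - 402) = 439*(4 - 402) = 439*(-398) = -174722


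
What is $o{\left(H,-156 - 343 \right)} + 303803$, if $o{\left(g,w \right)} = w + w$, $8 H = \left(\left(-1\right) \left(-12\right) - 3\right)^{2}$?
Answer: $302805$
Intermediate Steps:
$H = \frac{81}{8}$ ($H = \frac{\left(\left(-1\right) \left(-12\right) - 3\right)^{2}}{8} = \frac{\left(12 - 3\right)^{2}}{8} = \frac{9^{2}}{8} = \frac{1}{8} \cdot 81 = \frac{81}{8} \approx 10.125$)
$o{\left(g,w \right)} = 2 w$
$o{\left(H,-156 - 343 \right)} + 303803 = 2 \left(-156 - 343\right) + 303803 = 2 \left(-499\right) + 303803 = -998 + 303803 = 302805$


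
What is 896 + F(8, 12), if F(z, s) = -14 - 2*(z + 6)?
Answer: 854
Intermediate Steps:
F(z, s) = -26 - 2*z (F(z, s) = -14 - 2*(6 + z) = -14 - (12 + 2*z) = -14 + (-12 - 2*z) = -26 - 2*z)
896 + F(8, 12) = 896 + (-26 - 2*8) = 896 + (-26 - 16) = 896 - 42 = 854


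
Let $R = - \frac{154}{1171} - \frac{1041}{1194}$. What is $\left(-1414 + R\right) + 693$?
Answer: $- \frac{336495447}{466058} \approx -722.0$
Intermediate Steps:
$R = - \frac{467629}{466058}$ ($R = \left(-154\right) \frac{1}{1171} - \frac{347}{398} = - \frac{154}{1171} - \frac{347}{398} = - \frac{467629}{466058} \approx -1.0034$)
$\left(-1414 + R\right) + 693 = \left(-1414 - \frac{467629}{466058}\right) + 693 = - \frac{659473641}{466058} + 693 = - \frac{336495447}{466058}$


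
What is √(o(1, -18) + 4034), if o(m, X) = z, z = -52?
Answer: √3982 ≈ 63.103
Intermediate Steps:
o(m, X) = -52
√(o(1, -18) + 4034) = √(-52 + 4034) = √3982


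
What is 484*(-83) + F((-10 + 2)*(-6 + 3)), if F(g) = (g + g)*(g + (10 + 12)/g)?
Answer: -38976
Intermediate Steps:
F(g) = 2*g*(g + 22/g) (F(g) = (2*g)*(g + 22/g) = 2*g*(g + 22/g))
484*(-83) + F((-10 + 2)*(-6 + 3)) = 484*(-83) + (44 + 2*((-10 + 2)*(-6 + 3))²) = -40172 + (44 + 2*(-8*(-3))²) = -40172 + (44 + 2*24²) = -40172 + (44 + 2*576) = -40172 + (44 + 1152) = -40172 + 1196 = -38976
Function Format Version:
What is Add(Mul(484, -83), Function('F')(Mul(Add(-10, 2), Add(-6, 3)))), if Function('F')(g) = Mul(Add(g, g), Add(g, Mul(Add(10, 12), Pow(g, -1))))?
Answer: -38976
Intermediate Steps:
Function('F')(g) = Mul(2, g, Add(g, Mul(22, Pow(g, -1)))) (Function('F')(g) = Mul(Mul(2, g), Add(g, Mul(22, Pow(g, -1)))) = Mul(2, g, Add(g, Mul(22, Pow(g, -1)))))
Add(Mul(484, -83), Function('F')(Mul(Add(-10, 2), Add(-6, 3)))) = Add(Mul(484, -83), Add(44, Mul(2, Pow(Mul(Add(-10, 2), Add(-6, 3)), 2)))) = Add(-40172, Add(44, Mul(2, Pow(Mul(-8, -3), 2)))) = Add(-40172, Add(44, Mul(2, Pow(24, 2)))) = Add(-40172, Add(44, Mul(2, 576))) = Add(-40172, Add(44, 1152)) = Add(-40172, 1196) = -38976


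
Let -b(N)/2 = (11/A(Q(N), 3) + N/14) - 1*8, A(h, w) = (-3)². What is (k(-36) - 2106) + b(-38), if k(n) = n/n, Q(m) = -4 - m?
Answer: -131419/63 ≈ -2086.0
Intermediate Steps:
k(n) = 1
A(h, w) = 9
b(N) = 122/9 - N/7 (b(N) = -2*((11/9 + N/14) - 1*8) = -2*((11*(⅑) + N*(1/14)) - 8) = -2*((11/9 + N/14) - 8) = -2*(-61/9 + N/14) = 122/9 - N/7)
(k(-36) - 2106) + b(-38) = (1 - 2106) + (122/9 - ⅐*(-38)) = -2105 + (122/9 + 38/7) = -2105 + 1196/63 = -131419/63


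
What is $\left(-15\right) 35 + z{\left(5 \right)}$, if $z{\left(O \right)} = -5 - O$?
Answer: $-535$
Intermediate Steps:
$\left(-15\right) 35 + z{\left(5 \right)} = \left(-15\right) 35 - 10 = -525 - 10 = -535$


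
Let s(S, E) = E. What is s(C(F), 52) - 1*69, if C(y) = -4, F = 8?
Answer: -17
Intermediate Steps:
s(C(F), 52) - 1*69 = 52 - 1*69 = 52 - 69 = -17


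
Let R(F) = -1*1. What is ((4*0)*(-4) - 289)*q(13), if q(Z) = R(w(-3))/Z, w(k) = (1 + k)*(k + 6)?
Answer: 289/13 ≈ 22.231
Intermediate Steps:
w(k) = (1 + k)*(6 + k)
R(F) = -1
q(Z) = -1/Z
((4*0)*(-4) - 289)*q(13) = ((4*0)*(-4) - 289)*(-1/13) = (0*(-4) - 289)*(-1*1/13) = (0 - 289)*(-1/13) = -289*(-1/13) = 289/13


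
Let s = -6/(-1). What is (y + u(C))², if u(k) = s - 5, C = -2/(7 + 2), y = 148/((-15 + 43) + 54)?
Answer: 13225/1681 ≈ 7.8673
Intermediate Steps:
s = 6 (s = -6*(-1) = 6)
y = 74/41 (y = 148/(28 + 54) = 148/82 = 148*(1/82) = 74/41 ≈ 1.8049)
C = -2/9 ≈ -0.22222
u(k) = 1 (u(k) = 6 - 5 = 1)
(y + u(C))² = (74/41 + 1)² = (115/41)² = 13225/1681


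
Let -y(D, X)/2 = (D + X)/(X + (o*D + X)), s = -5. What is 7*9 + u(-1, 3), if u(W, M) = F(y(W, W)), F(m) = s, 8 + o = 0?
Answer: 58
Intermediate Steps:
o = -8 (o = -8 + 0 = -8)
y(D, X) = -2*(D + X)/(-8*D + 2*X) (y(D, X) = -2*(D + X)/(X + (-8*D + X)) = -2*(D + X)/(X + (X - 8*D)) = -2*(D + X)/(-8*D + 2*X))
F(m) = -5
u(W, M) = -5
7*9 + u(-1, 3) = 7*9 - 5 = 63 - 5 = 58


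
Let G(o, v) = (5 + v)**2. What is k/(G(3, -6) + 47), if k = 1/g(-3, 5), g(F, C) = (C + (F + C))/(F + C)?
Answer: 1/168 ≈ 0.0059524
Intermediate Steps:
g(F, C) = (F + 2*C)/(C + F) (g(F, C) = (C + (C + F))/(C + F) = (F + 2*C)/(C + F))
k = 2/7 (k = 1/((-3 + 2*5)/(5 - 3)) = 1/((-3 + 10)/2) = 1/((1/2)*7) = 1/(7/2) = 2/7 ≈ 0.28571)
k/(G(3, -6) + 47) = (2/7)/((5 - 6)**2 + 47) = (2/7)/((-1)**2 + 47) = (2/7)/(1 + 47) = (2/7)/48 = (1/48)*(2/7) = 1/168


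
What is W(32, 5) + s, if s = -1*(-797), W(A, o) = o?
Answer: 802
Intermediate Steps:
s = 797
W(32, 5) + s = 5 + 797 = 802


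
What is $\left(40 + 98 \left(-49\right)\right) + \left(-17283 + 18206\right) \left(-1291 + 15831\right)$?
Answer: $13415658$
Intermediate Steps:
$\left(40 + 98 \left(-49\right)\right) + \left(-17283 + 18206\right) \left(-1291 + 15831\right) = \left(40 - 4802\right) + 923 \cdot 14540 = -4762 + 13420420 = 13415658$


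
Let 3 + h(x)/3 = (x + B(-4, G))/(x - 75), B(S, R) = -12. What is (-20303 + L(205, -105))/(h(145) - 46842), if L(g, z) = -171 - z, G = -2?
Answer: 203690/468453 ≈ 0.43481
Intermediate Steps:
h(x) = -9 + 3*(-12 + x)/(-75 + x) (h(x) = -9 + 3*((x - 12)/(x - 75)) = -9 + 3*((-12 + x)/(-75 + x)) = -9 + 3*(-12 + x)/(-75 + x))
(-20303 + L(205, -105))/(h(145) - 46842) = (-20303 + (-171 - 1*(-105)))/(3*(213 - 2*145)/(-75 + 145) - 46842) = (-20303 + (-171 + 105))/(3*(213 - 290)/70 - 46842) = (-20303 - 66)/(3*(1/70)*(-77) - 46842) = -20369/(-33/10 - 46842) = -20369/(-468453/10) = -20369*(-10/468453) = 203690/468453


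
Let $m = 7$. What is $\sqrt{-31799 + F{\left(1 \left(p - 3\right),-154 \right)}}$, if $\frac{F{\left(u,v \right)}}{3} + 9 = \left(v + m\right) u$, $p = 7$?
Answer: $i \sqrt{33590} \approx 183.28 i$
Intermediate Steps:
$F{\left(u,v \right)} = -27 + 3 u \left(7 + v\right)$ ($F{\left(u,v \right)} = -27 + 3 \left(v + 7\right) u = -27 + 3 \left(7 + v\right) u = -27 + 3 u \left(7 + v\right)$)
$\sqrt{-31799 + F{\left(1 \left(p - 3\right),-154 \right)}} = \sqrt{-31799 + \left(-27 + 21 \cdot 1 \left(7 - 3\right) + 3 \cdot 1 \left(7 - 3\right) \left(-154\right)\right)} = \sqrt{-31799 + \left(-27 + 21 \cdot 1 \cdot 4 + 3 \cdot 1 \cdot 4 \left(-154\right)\right)} = \sqrt{-31799 + \left(-27 + 21 \cdot 4 + 3 \cdot 4 \left(-154\right)\right)} = \sqrt{-31799 - 1791} = \sqrt{-33590} = i \sqrt{33590}$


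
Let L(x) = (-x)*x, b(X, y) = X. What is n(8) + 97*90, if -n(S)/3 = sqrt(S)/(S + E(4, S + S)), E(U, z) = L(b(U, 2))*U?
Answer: 8730 + 3*sqrt(2)/28 ≈ 8730.2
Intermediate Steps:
L(x) = -x**2
E(U, z) = -U**3 (E(U, z) = (-U**2)*U = -U**3)
n(S) = -3*sqrt(S)/(-64 + S) (n(S) = -3*sqrt(S)/(S - 1*4**3) = -3*sqrt(S)/(S - 1*64) = -3*sqrt(S)/(S - 64) = -3*sqrt(S)/(-64 + S))
n(8) + 97*90 = -3*sqrt(8)/(-64 + 8) + 97*90 = -3*2*sqrt(2)/(-56) + 8730 = -3*2*sqrt(2)*(-1/56) + 8730 = 3*sqrt(2)/28 + 8730 = 8730 + 3*sqrt(2)/28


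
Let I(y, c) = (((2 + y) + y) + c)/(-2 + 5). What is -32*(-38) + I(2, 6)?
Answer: 1220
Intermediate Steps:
I(y, c) = ⅔ + c/3 + 2*y/3 (I(y, c) = ((2 + 2*y) + c)/3 = (2 + c + 2*y)*(⅓) = ⅔ + c/3 + 2*y/3)
-32*(-38) + I(2, 6) = -32*(-38) + (⅔ + (⅓)*6 + (⅔)*2) = 1216 + (⅔ + 2 + 4/3) = 1216 + 4 = 1220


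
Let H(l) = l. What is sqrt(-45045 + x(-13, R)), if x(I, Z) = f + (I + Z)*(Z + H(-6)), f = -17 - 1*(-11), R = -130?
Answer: I*sqrt(25603) ≈ 160.01*I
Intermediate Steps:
f = -6 (f = -17 + 11 = -6)
x(I, Z) = -6 + (-6 + Z)*(I + Z) (x(I, Z) = -6 + (I + Z)*(Z - 6) = -6 + (I + Z)*(-6 + Z) = -6 + (-6 + Z)*(I + Z))
sqrt(-45045 + x(-13, R)) = sqrt(-45045 + (-6 + (-130)**2 - 6*(-13) - 6*(-130) - 13*(-130))) = sqrt(-45045 + (-6 + 16900 + 78 + 780 + 1690)) = sqrt(-45045 + 19442) = sqrt(-25603) = I*sqrt(25603)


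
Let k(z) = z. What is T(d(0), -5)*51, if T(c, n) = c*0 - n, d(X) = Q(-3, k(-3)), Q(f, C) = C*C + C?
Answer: 255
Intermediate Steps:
Q(f, C) = C + C² (Q(f, C) = C² + C = C + C²)
d(X) = 6 (d(X) = -3*(1 - 3) = -3*(-2) = 6)
T(c, n) = -n (T(c, n) = 0 - n = -n)
T(d(0), -5)*51 = -1*(-5)*51 = 5*51 = 255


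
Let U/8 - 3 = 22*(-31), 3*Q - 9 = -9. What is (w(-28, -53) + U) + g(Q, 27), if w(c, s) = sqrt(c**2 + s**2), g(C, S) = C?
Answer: -5432 + sqrt(3593) ≈ -5372.1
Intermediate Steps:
Q = 0 (Q = 3 + (1/3)*(-9) = 3 - 3 = 0)
U = -5432 (U = 24 + 8*(22*(-31)) = 24 + 8*(-682) = 24 - 5456 = -5432)
(w(-28, -53) + U) + g(Q, 27) = (sqrt((-28)**2 + (-53)**2) - 5432) + 0 = (sqrt(784 + 2809) - 5432) + 0 = (sqrt(3593) - 5432) + 0 = (-5432 + sqrt(3593)) + 0 = -5432 + sqrt(3593)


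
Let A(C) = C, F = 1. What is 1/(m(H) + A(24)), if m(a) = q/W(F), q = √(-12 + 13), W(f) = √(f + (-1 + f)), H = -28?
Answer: 1/25 ≈ 0.040000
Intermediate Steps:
W(f) = √(-1 + 2*f)
q = 1 (q = √1 = 1)
m(a) = 1 (m(a) = 1/√(-1 + 2*1) = 1/√(-1 + 2) = 1/√1 = 1/1 = 1*1 = 1)
1/(m(H) + A(24)) = 1/(1 + 24) = 1/25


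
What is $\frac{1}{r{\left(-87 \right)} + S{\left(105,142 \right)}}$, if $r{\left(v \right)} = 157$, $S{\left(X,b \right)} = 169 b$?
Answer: $\frac{1}{24155} \approx 4.1399 \cdot 10^{-5}$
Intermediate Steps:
$\frac{1}{r{\left(-87 \right)} + S{\left(105,142 \right)}} = \frac{1}{157 + 169 \cdot 142} = \frac{1}{157 + 23998} = \frac{1}{24155}$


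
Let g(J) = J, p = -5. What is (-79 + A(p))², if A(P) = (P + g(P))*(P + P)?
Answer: 441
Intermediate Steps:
A(P) = 4*P² (A(P) = (P + P)*(P + P) = (2*P)*(2*P) = 4*P²)
(-79 + A(p))² = (-79 + 4*(-5)²)² = (-79 + 4*25)² = (-79 + 100)² = 21² = 441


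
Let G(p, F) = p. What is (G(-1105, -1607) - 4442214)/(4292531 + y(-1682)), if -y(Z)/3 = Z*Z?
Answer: 4443319/4194841 ≈ 1.0592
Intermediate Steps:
y(Z) = -3*Z² (y(Z) = -3*Z*Z = -3*Z²)
(G(-1105, -1607) - 4442214)/(4292531 + y(-1682)) = (-1105 - 4442214)/(4292531 - 3*(-1682)²) = -4443319/(4292531 - 3*2829124) = -4443319/(4292531 - 8487372) = -4443319/(-4194841) = -4443319*(-1/4194841) = 4443319/4194841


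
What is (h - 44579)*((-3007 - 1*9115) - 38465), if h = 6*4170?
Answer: 989431133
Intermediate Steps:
h = 25020
(h - 44579)*((-3007 - 1*9115) - 38465) = (25020 - 44579)*((-3007 - 1*9115) - 38465) = -19559*((-3007 - 9115) - 38465) = -19559*(-12122 - 38465) = -19559*(-50587) = 989431133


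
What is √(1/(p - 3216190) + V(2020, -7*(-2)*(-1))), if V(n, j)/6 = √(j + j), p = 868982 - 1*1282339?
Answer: √(-403283 + 17564815233612*I*√7)/1209849 ≈ 3.9843 + 3.9843*I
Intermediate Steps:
p = -413357 (p = 868982 - 1282339 = -413357)
V(n, j) = 6*√2*√j (V(n, j) = 6*√(j + j) = 6*√(2*j) = 6*(√2*√j) = 6*√2*√j)
√(1/(p - 3216190) + V(2020, -7*(-2)*(-1))) = √(1/(-413357 - 3216190) + 6*√2*√(-7*(-2)*(-1))) = √(1/(-3629547) + 6*√2*√(14*(-1))) = √(-1/3629547 + 6*√2*√(-14)) = √(-1/3629547 + 6*√2*(I*√14)) = √(-1/3629547 + 12*I*√7)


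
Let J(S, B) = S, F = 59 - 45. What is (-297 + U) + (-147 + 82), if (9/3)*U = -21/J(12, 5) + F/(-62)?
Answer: -134909/372 ≈ -362.66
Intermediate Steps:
F = 14
U = -245/372 (U = (-21/12 + 14/(-62))/3 = (-21*1/12 + 14*(-1/62))/3 = (-7/4 - 7/31)/3 = (⅓)*(-245/124) = -245/372 ≈ -0.65860)
(-297 + U) + (-147 + 82) = (-297 - 245/372) + (-147 + 82) = -110729/372 - 65 = -134909/372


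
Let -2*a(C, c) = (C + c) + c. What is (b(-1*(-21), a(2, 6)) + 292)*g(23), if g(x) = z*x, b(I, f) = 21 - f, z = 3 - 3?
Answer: 0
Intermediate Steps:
z = 0
a(C, c) = -c - C/2 (a(C, c) = -((C + c) + c)/2 = -(C + 2*c)/2 = -c - C/2)
g(x) = 0 (g(x) = 0*x = 0)
(b(-1*(-21), a(2, 6)) + 292)*g(23) = ((21 - (-1*6 - ½*2)) + 292)*0 = ((21 - (-6 - 1)) + 292)*0 = ((21 - 1*(-7)) + 292)*0 = ((21 + 7) + 292)*0 = (28 + 292)*0 = 320*0 = 0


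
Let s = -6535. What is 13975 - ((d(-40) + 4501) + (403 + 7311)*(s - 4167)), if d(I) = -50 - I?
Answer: 82564712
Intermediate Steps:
13975 - ((d(-40) + 4501) + (403 + 7311)*(s - 4167)) = 13975 - (((-50 - 1*(-40)) + 4501) + (403 + 7311)*(-6535 - 4167)) = 13975 - (((-50 + 40) + 4501) + 7714*(-10702)) = 13975 - ((-10 + 4501) - 82555228) = 13975 - (4491 - 82555228) = 13975 - 1*(-82550737) = 13975 + 82550737 = 82564712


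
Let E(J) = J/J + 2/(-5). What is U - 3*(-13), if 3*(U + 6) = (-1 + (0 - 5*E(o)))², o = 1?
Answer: 115/3 ≈ 38.333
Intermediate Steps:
E(J) = ⅗ (E(J) = 1 + 2*(-⅕) = 1 - ⅖ = ⅗)
U = -⅔ (U = -6 + (-1 + (0 - 5*⅗))²/3 = -6 + (-1 + (0 - 3))²/3 = -6 + (-1 - 3)²/3 = -6 + (⅓)*(-4)² = -6 + (⅓)*16 = -6 + 16/3 = -⅔ ≈ -0.66667)
U - 3*(-13) = -⅔ - 3*(-13) = -⅔ + 39 = 115/3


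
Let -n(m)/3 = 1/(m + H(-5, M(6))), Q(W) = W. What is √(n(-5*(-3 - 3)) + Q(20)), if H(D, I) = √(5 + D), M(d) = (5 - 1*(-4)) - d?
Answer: √1990/10 ≈ 4.4609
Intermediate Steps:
M(d) = 9 - d (M(d) = (5 + 4) - d = 9 - d)
n(m) = -3/m (n(m) = -3/(m + √(5 - 5)) = -3/(m + √0) = -3/(m + 0) = -3/m)
√(n(-5*(-3 - 3)) + Q(20)) = √(-3*(-1/(5*(-3 - 3))) + 20) = √(-3/((-5*(-6))) + 20) = √(-3/30 + 20) = √(-3*1/30 + 20) = √(-⅒ + 20) = √(199/10) = √1990/10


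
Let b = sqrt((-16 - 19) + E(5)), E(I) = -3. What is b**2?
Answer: -38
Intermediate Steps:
b = I*sqrt(38) (b = sqrt((-16 - 19) - 3) = sqrt(-35 - 3) = sqrt(-38) = I*sqrt(38) ≈ 6.1644*I)
b**2 = (I*sqrt(38))**2 = -38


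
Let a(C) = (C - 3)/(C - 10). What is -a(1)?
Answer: -2/9 ≈ -0.22222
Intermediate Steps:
a(C) = (-3 + C)/(-10 + C)
-a(1) = -(-3 + 1)/(-10 + 1) = -(-2)/(-9) = -(-1)*(-2)/9 = -1*2/9 = -2/9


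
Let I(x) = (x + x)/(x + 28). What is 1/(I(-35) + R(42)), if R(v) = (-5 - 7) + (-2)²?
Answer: ½ ≈ 0.50000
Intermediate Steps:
R(v) = -8 (R(v) = -12 + 4 = -8)
I(x) = 2*x/(28 + x) (I(x) = (2*x)/(28 + x) = 2*x/(28 + x))
1/(I(-35) + R(42)) = 1/(2*(-35)/(28 - 35) - 8) = 1/(2*(-35)/(-7) - 8) = 1/(2*(-35)*(-⅐) - 8) = 1/(10 - 8) = 1/2 = ½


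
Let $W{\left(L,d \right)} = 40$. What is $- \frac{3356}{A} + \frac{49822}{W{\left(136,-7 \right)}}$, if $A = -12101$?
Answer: $\frac{301515131}{242020} \approx 1245.8$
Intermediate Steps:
$- \frac{3356}{A} + \frac{49822}{W{\left(136,-7 \right)}} = - \frac{3356}{-12101} + \frac{49822}{40} = \left(-3356\right) \left(- \frac{1}{12101}\right) + 49822 \cdot \frac{1}{40} = \frac{3356}{12101} + \frac{24911}{20} = \frac{301515131}{242020}$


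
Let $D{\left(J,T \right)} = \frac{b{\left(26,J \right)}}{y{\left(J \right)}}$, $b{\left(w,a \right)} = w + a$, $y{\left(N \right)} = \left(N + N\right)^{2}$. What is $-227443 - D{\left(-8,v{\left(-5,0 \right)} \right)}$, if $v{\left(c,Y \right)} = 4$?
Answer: $- \frac{29112713}{128} \approx -2.2744 \cdot 10^{5}$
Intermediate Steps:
$y{\left(N \right)} = 4 N^{2}$ ($y{\left(N \right)} = \left(2 N\right)^{2} = 4 N^{2}$)
$b{\left(w,a \right)} = a + w$
$D{\left(J,T \right)} = \frac{26 + J}{4 J^{2}}$ ($D{\left(J,T \right)} = \frac{J + 26}{4 J^{2}} = \left(26 + J\right) \frac{1}{4 J^{2}} = \frac{26 + J}{4 J^{2}}$)
$-227443 - D{\left(-8,v{\left(-5,0 \right)} \right)} = -227443 - \frac{26 - 8}{4 \cdot 64} = -227443 - \frac{1}{4} \cdot \frac{1}{64} \cdot 18 = -227443 - \frac{9}{128} = - \frac{29112713}{128}$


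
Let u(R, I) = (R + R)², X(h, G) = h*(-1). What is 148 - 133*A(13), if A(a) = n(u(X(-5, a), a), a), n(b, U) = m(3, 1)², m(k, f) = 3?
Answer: -1049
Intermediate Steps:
X(h, G) = -h
u(R, I) = 4*R² (u(R, I) = (2*R)² = 4*R²)
n(b, U) = 9 (n(b, U) = 3² = 9)
A(a) = 9
148 - 133*A(13) = 148 - 133*9 = 148 - 1197 = -1049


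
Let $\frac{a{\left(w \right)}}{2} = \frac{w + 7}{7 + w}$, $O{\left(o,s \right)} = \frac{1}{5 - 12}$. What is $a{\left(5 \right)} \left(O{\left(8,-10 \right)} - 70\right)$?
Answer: $- \frac{982}{7} \approx -140.29$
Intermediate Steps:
$O{\left(o,s \right)} = - \frac{1}{7}$ ($O{\left(o,s \right)} = \frac{1}{-7} = - \frac{1}{7}$)
$a{\left(w \right)} = 2$ ($a{\left(w \right)} = 2 \frac{w + 7}{7 + w} = 2 \frac{7 + w}{7 + w} = 2 \cdot 1 = 2$)
$a{\left(5 \right)} \left(O{\left(8,-10 \right)} - 70\right) = 2 \left(- \frac{1}{7} - 70\right) = 2 \left(- \frac{491}{7}\right) = - \frac{982}{7}$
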